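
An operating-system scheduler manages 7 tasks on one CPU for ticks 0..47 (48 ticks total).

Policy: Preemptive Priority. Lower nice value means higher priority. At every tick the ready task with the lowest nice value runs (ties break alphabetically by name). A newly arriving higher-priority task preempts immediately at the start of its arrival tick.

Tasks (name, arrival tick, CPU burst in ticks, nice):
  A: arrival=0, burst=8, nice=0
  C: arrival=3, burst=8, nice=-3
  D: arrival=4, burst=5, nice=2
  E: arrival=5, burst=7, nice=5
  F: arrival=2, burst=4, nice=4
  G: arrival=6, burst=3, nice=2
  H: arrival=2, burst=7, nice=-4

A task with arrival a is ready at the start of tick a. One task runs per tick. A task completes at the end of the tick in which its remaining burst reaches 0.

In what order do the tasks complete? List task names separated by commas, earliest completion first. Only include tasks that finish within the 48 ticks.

completion order = H, C, A, D, G, F, E

t=0: ready={A} → run A
t=1: ready={A} → run A
t=2: ready={A,F,H} → run H
t=3: ready={A,C,F,H} → run H
t=4: ready={A,C,D,F,H} → run H
t=5: ready={A,C,D,E,F,H} → run H
t=6: ready={A,C,D,E,F,G,H} → run H
t=7: ready={A,C,D,E,F,G,H} → run H
t=8: ready={A,C,D,E,F,G,H} → run H
t=9: ready={A,C,D,E,F,G} → run C
t=10: ready={A,C,D,E,F,G} → run C
t=11: ready={A,C,D,E,F,G} → run C
t=12: ready={A,C,D,E,F,G} → run C
t=13: ready={A,C,D,E,F,G} → run C
t=14: ready={A,C,D,E,F,G} → run C
t=15: ready={A,C,D,E,F,G} → run C
t=16: ready={A,C,D,E,F,G} → run C
t=17: ready={A,D,E,F,G} → run A
t=18: ready={A,D,E,F,G} → run A
t=19: ready={A,D,E,F,G} → run A
t=20: ready={A,D,E,F,G} → run A
t=21: ready={A,D,E,F,G} → run A
t=22: ready={A,D,E,F,G} → run A
t=23: ready={D,E,F,G} → run D
t=24: ready={D,E,F,G} → run D
t=25: ready={D,E,F,G} → run D
t=26: ready={D,E,F,G} → run D
t=27: ready={D,E,F,G} → run D
t=28: ready={E,F,G} → run G
t=29: ready={E,F,G} → run G
t=30: ready={E,F,G} → run G
t=31: ready={E,F} → run F
t=32: ready={E,F} → run F
t=33: ready={E,F} → run F
t=34: ready={E,F} → run F
t=35: ready={E} → run E
t=36: ready={E} → run E
t=37: ready={E} → run E
t=38: ready={E} → run E
t=39: ready={E} → run E
t=40: ready={E} → run E
t=41: ready={E} → run E
t=42: (idle)
t=43: (idle)
t=44: (idle)
t=45: (idle)
t=46: (idle)
t=47: (idle)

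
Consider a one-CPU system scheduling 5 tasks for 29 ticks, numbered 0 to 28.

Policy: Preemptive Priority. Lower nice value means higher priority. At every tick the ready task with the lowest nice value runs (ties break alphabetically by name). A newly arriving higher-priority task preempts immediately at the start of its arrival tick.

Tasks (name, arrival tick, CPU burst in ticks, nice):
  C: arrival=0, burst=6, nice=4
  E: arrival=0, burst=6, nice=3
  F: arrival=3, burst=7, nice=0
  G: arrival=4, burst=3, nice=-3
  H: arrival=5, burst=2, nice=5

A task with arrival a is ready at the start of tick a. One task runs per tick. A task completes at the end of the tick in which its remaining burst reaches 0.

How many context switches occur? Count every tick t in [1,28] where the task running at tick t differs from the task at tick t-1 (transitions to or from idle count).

context switches = 7

t=0: ready={C,E} → run E
t=1: ready={C,E} → run E
t=2: ready={C,E} → run E
t=3: ready={C,E,F} → run F
t=4: ready={C,E,F,G} → run G
t=5: ready={C,E,F,G,H} → run G
t=6: ready={C,E,F,G,H} → run G
t=7: ready={C,E,F,H} → run F
t=8: ready={C,E,F,H} → run F
t=9: ready={C,E,F,H} → run F
t=10: ready={C,E,F,H} → run F
t=11: ready={C,E,F,H} → run F
t=12: ready={C,E,F,H} → run F
t=13: ready={C,E,H} → run E
t=14: ready={C,E,H} → run E
t=15: ready={C,E,H} → run E
t=16: ready={C,H} → run C
t=17: ready={C,H} → run C
t=18: ready={C,H} → run C
t=19: ready={C,H} → run C
t=20: ready={C,H} → run C
t=21: ready={C,H} → run C
t=22: ready={H} → run H
t=23: ready={H} → run H
t=24: (idle)
t=25: (idle)
t=26: (idle)
t=27: (idle)
t=28: (idle)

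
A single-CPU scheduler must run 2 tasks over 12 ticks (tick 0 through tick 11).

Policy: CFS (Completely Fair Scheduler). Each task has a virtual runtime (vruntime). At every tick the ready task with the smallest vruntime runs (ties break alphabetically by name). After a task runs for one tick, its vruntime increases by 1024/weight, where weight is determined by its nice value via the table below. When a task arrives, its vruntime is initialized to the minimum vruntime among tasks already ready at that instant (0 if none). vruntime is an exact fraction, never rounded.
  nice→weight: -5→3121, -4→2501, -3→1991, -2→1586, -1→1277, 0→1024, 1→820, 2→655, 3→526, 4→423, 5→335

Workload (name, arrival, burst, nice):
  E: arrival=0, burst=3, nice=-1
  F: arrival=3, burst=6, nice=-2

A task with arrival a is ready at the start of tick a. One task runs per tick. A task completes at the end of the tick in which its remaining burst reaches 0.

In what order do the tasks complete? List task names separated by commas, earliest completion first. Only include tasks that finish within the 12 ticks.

t=0: vr[E=0] → run E
t=1: vr[E=1024/1277] → run E
t=2: vr[E=2048/1277] → run E
t=3: vr[F=0] → run F
t=4: vr[F=512/793] → run F
t=5: vr[F=1024/793] → run F
t=6: vr[F=1536/793] → run F
t=7: vr[F=2048/793] → run F
t=8: vr[F=2560/793] → run F
t=9: (idle)
t=10: (idle)
t=11: (idle)

completion order = E, F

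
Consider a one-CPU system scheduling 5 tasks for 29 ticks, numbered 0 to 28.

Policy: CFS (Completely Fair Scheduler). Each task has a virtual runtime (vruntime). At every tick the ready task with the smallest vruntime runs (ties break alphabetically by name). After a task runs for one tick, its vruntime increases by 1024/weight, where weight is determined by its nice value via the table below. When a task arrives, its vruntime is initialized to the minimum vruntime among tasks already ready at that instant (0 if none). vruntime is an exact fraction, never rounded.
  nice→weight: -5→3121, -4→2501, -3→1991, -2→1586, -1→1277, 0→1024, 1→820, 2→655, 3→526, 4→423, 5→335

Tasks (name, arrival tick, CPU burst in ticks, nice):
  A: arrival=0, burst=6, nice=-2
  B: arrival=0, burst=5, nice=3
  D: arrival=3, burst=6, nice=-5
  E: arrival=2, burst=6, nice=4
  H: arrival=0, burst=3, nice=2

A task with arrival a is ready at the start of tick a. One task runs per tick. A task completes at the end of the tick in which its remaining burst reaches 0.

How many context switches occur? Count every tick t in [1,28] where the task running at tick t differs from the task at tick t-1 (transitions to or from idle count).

context switches = 24

t=0: vr[A=0 B=0 H=0] → run A
t=1: vr[A=512/793 B=0 H=0] → run B
t=2: vr[A=512/793 B=512/263 E=0 H=0] → run E
t=3: vr[A=512/793 B=512/263 D=0 E=1024/423 H=0] → run D
t=4: vr[A=512/793 B=512/263 D=1024/3121 E=1024/423 H=0] → run H
t=5: vr[A=512/793 B=512/263 D=1024/3121 E=1024/423 H=1024/655] → run D
t=6: vr[A=512/793 B=512/263 D=2048/3121 E=1024/423 H=1024/655] → run A
t=7: vr[A=1024/793 B=512/263 D=2048/3121 E=1024/423 H=1024/655] → run D
t=8: vr[A=1024/793 B=512/263 D=3072/3121 E=1024/423 H=1024/655] → run D
t=9: vr[A=1024/793 B=512/263 D=4096/3121 E=1024/423 H=1024/655] → run A
t=10: vr[A=1536/793 B=512/263 D=4096/3121 E=1024/423 H=1024/655] → run D
t=11: vr[A=1536/793 B=512/263 D=5120/3121 E=1024/423 H=1024/655] → run H
t=12: vr[A=1536/793 B=512/263 D=5120/3121 E=1024/423 H=2048/655] → run D
t=13: vr[A=1536/793 B=512/263 E=1024/423 H=2048/655] → run A
t=14: vr[A=2048/793 B=512/263 E=1024/423 H=2048/655] → run B
t=15: vr[A=2048/793 B=1024/263 E=1024/423 H=2048/655] → run E
t=16: vr[A=2048/793 B=1024/263 E=2048/423 H=2048/655] → run A
t=17: vr[A=2560/793 B=1024/263 E=2048/423 H=2048/655] → run H
t=18: vr[A=2560/793 B=1024/263 E=2048/423] → run A
t=19: vr[B=1024/263 E=2048/423] → run B
t=20: vr[B=1536/263 E=2048/423] → run E
t=21: vr[B=1536/263 E=1024/141] → run B
t=22: vr[B=2048/263 E=1024/141] → run E
t=23: vr[B=2048/263 E=4096/423] → run B
t=24: vr[E=4096/423] → run E
t=25: vr[E=5120/423] → run E
t=26: (idle)
t=27: (idle)
t=28: (idle)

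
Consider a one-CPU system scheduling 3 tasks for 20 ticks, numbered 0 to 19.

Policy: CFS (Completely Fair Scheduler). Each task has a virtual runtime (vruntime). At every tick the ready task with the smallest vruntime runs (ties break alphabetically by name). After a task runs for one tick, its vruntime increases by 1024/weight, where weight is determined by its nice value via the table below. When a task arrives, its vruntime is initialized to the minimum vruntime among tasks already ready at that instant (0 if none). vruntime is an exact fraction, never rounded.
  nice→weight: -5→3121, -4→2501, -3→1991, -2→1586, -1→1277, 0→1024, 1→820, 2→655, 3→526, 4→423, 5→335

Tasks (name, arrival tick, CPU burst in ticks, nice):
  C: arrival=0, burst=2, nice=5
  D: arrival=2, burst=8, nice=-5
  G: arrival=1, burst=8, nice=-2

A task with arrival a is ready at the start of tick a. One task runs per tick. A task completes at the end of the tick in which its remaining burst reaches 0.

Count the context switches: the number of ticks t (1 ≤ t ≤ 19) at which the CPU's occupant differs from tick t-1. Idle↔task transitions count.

context switches = 11

t=0: vr[C=0] → run C
t=1: vr[C=1024/335 G=1024/335] → run C
t=2: vr[D=1024/335 G=1024/335] → run D
t=3: vr[D=3538944/1045535 G=1024/335] → run G
t=4: vr[D=3538944/1045535 G=983552/265655] → run D
t=5: vr[D=3881984/1045535 G=983552/265655] → run G
t=6: vr[D=3881984/1045535 G=1155072/265655] → run D
t=7: vr[D=4225024/1045535 G=1155072/265655] → run D
t=8: vr[D=4568064/1045535 G=1155072/265655] → run G
t=9: vr[D=4568064/1045535 G=1326592/265655] → run D
t=10: vr[D=4911104/1045535 G=1326592/265655] → run D
t=11: vr[D=5254144/1045535 G=1326592/265655] → run G
t=12: vr[D=5254144/1045535 G=1498112/265655] → run D
t=13: vr[D=5597184/1045535 G=1498112/265655] → run D
t=14: vr[G=1498112/265655] → run G
t=15: vr[G=1669632/265655] → run G
t=16: vr[G=1841152/265655] → run G
t=17: vr[G=2012672/265655] → run G
t=18: (idle)
t=19: (idle)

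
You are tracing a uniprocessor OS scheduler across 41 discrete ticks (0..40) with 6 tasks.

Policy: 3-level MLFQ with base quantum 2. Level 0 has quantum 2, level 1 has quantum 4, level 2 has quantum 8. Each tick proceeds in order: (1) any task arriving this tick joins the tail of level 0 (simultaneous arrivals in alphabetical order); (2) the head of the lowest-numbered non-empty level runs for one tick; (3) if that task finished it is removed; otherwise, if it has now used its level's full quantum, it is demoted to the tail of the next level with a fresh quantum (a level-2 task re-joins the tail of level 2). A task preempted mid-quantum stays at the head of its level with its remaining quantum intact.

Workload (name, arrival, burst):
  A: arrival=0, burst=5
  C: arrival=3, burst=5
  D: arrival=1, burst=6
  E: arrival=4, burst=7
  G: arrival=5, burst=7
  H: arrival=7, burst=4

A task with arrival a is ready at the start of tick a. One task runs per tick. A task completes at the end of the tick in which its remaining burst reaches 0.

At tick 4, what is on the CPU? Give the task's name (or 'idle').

t=0: L0/L1/L2 = A/-/- → run A
t=1: L0/L1/L2 = AD/-/- → run A
t=2: L0/L1/L2 = D/A/- → run D
t=3: L0/L1/L2 = DC/A/- → run D
t=4: L0/L1/L2 = CE/AD/- → run C
t=5: L0/L1/L2 = CEG/AD/- → run C
t=6: L0/L1/L2 = EG/ADC/- → run E
t=7: L0/L1/L2 = EGH/ADC/- → run E
t=8: L0/L1/L2 = GH/ADCE/- → run G
t=9: L0/L1/L2 = GH/ADCE/- → run G
t=10: L0/L1/L2 = H/ADCEG/- → run H
t=11: L0/L1/L2 = H/ADCEG/- → run H
t=12: L0/L1/L2 = -/ADCEGH/- → run A
t=13: L0/L1/L2 = -/ADCEGH/- → run A
t=14: L0/L1/L2 = -/ADCEGH/- → run A
t=15: L0/L1/L2 = -/DCEGH/- → run D
t=16: L0/L1/L2 = -/DCEGH/- → run D
t=17: L0/L1/L2 = -/DCEGH/- → run D
t=18: L0/L1/L2 = -/DCEGH/- → run D
t=19: L0/L1/L2 = -/CEGH/- → run C
t=20: L0/L1/L2 = -/CEGH/- → run C
t=21: L0/L1/L2 = -/CEGH/- → run C
t=22: L0/L1/L2 = -/EGH/- → run E
t=23: L0/L1/L2 = -/EGH/- → run E
t=24: L0/L1/L2 = -/EGH/- → run E
t=25: L0/L1/L2 = -/EGH/- → run E
t=26: L0/L1/L2 = -/GH/E → run G
t=27: L0/L1/L2 = -/GH/E → run G
t=28: L0/L1/L2 = -/GH/E → run G
t=29: L0/L1/L2 = -/GH/E → run G
t=30: L0/L1/L2 = -/H/EG → run H
t=31: L0/L1/L2 = -/H/EG → run H
t=32: L0/L1/L2 = -/-/EG → run E
t=33: L0/L1/L2 = -/-/G → run G
t=34: (idle)
t=35: (idle)
t=36: (idle)
t=37: (idle)
t=38: (idle)
t=39: (idle)
t=40: (idle)

running at tick 4 = C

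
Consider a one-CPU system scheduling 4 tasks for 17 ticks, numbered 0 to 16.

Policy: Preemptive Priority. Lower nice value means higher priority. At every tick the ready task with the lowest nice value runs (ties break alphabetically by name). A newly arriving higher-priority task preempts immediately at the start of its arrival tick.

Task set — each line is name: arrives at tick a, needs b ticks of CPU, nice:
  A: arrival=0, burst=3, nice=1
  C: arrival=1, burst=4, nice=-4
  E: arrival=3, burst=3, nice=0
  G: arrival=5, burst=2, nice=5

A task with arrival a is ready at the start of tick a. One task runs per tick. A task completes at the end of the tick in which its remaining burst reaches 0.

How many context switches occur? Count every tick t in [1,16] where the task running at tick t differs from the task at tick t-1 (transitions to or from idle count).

context switches = 5

t=0: ready={A} → run A
t=1: ready={A,C} → run C
t=2: ready={A,C} → run C
t=3: ready={A,C,E} → run C
t=4: ready={A,C,E} → run C
t=5: ready={A,E,G} → run E
t=6: ready={A,E,G} → run E
t=7: ready={A,E,G} → run E
t=8: ready={A,G} → run A
t=9: ready={A,G} → run A
t=10: ready={G} → run G
t=11: ready={G} → run G
t=12: (idle)
t=13: (idle)
t=14: (idle)
t=15: (idle)
t=16: (idle)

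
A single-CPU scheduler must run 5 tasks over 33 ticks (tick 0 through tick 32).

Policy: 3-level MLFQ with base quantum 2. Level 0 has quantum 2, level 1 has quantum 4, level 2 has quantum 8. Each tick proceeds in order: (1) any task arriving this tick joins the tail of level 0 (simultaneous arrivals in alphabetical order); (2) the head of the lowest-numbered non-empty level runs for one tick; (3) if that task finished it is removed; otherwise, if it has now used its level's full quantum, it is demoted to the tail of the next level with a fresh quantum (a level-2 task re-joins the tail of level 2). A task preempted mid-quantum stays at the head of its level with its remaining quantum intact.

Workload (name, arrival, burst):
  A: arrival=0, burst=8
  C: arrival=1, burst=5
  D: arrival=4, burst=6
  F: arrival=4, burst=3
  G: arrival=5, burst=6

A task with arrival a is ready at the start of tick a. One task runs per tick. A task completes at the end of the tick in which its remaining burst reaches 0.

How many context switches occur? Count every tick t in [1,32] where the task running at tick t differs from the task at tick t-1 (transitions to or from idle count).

context switches = 11

t=0: L0/L1/L2 = A/-/- → run A
t=1: L0/L1/L2 = AC/-/- → run A
t=2: L0/L1/L2 = C/A/- → run C
t=3: L0/L1/L2 = C/A/- → run C
t=4: L0/L1/L2 = DF/AC/- → run D
t=5: L0/L1/L2 = DFG/AC/- → run D
t=6: L0/L1/L2 = FG/ACD/- → run F
t=7: L0/L1/L2 = FG/ACD/- → run F
t=8: L0/L1/L2 = G/ACDF/- → run G
t=9: L0/L1/L2 = G/ACDF/- → run G
t=10: L0/L1/L2 = -/ACDFG/- → run A
t=11: L0/L1/L2 = -/ACDFG/- → run A
t=12: L0/L1/L2 = -/ACDFG/- → run A
t=13: L0/L1/L2 = -/ACDFG/- → run A
t=14: L0/L1/L2 = -/CDFG/A → run C
t=15: L0/L1/L2 = -/CDFG/A → run C
t=16: L0/L1/L2 = -/CDFG/A → run C
t=17: L0/L1/L2 = -/DFG/A → run D
t=18: L0/L1/L2 = -/DFG/A → run D
t=19: L0/L1/L2 = -/DFG/A → run D
t=20: L0/L1/L2 = -/DFG/A → run D
t=21: L0/L1/L2 = -/FG/A → run F
t=22: L0/L1/L2 = -/G/A → run G
t=23: L0/L1/L2 = -/G/A → run G
t=24: L0/L1/L2 = -/G/A → run G
t=25: L0/L1/L2 = -/G/A → run G
t=26: L0/L1/L2 = -/-/A → run A
t=27: L0/L1/L2 = -/-/A → run A
t=28: (idle)
t=29: (idle)
t=30: (idle)
t=31: (idle)
t=32: (idle)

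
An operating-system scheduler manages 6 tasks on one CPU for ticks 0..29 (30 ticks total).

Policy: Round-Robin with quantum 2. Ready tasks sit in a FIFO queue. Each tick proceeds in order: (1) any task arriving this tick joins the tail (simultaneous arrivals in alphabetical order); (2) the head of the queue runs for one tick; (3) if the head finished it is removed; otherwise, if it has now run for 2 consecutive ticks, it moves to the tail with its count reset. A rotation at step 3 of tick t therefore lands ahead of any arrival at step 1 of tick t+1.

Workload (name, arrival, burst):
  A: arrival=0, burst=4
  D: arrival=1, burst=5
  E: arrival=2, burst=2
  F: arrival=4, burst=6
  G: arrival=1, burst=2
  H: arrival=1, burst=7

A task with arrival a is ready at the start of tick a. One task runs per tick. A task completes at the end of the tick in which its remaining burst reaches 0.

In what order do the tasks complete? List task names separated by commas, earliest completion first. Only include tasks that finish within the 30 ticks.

t=0: queue=[A] q_used=0 → run A
t=1: queue=[A,D,G,H] q_used=1 → run A
t=2: queue=[D,G,H,A,E] q_used=0 → run D
t=3: queue=[D,G,H,A,E] q_used=1 → run D
t=4: queue=[G,H,A,E,D,F] q_used=0 → run G
t=5: queue=[G,H,A,E,D,F] q_used=1 → run G
t=6: queue=[H,A,E,D,F] q_used=0 → run H
t=7: queue=[H,A,E,D,F] q_used=1 → run H
t=8: queue=[A,E,D,F,H] q_used=0 → run A
t=9: queue=[A,E,D,F,H] q_used=1 → run A
t=10: queue=[E,D,F,H] q_used=0 → run E
t=11: queue=[E,D,F,H] q_used=1 → run E
t=12: queue=[D,F,H] q_used=0 → run D
t=13: queue=[D,F,H] q_used=1 → run D
t=14: queue=[F,H,D] q_used=0 → run F
t=15: queue=[F,H,D] q_used=1 → run F
t=16: queue=[H,D,F] q_used=0 → run H
t=17: queue=[H,D,F] q_used=1 → run H
t=18: queue=[D,F,H] q_used=0 → run D
t=19: queue=[F,H] q_used=0 → run F
t=20: queue=[F,H] q_used=1 → run F
t=21: queue=[H,F] q_used=0 → run H
t=22: queue=[H,F] q_used=1 → run H
t=23: queue=[F,H] q_used=0 → run F
t=24: queue=[F,H] q_used=1 → run F
t=25: queue=[H] q_used=0 → run H
t=26: (idle)
t=27: (idle)
t=28: (idle)
t=29: (idle)

completion order = G, A, E, D, F, H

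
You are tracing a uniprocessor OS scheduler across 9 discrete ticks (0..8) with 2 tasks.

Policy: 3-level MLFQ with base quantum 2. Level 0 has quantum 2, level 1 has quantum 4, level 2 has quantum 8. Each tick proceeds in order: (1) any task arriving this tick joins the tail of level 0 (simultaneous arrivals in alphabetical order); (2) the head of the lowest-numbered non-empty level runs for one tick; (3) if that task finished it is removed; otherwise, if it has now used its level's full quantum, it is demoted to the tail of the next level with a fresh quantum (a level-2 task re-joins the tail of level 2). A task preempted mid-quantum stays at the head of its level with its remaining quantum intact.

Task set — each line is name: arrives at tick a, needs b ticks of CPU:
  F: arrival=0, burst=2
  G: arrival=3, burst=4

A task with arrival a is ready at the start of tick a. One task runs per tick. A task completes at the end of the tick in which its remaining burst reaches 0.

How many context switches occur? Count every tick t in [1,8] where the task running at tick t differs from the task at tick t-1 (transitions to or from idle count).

context switches = 3

t=0: L0/L1/L2 = F/-/- → run F
t=1: L0/L1/L2 = F/-/- → run F
t=2: (idle)
t=3: L0/L1/L2 = G/-/- → run G
t=4: L0/L1/L2 = G/-/- → run G
t=5: L0/L1/L2 = -/G/- → run G
t=6: L0/L1/L2 = -/G/- → run G
t=7: (idle)
t=8: (idle)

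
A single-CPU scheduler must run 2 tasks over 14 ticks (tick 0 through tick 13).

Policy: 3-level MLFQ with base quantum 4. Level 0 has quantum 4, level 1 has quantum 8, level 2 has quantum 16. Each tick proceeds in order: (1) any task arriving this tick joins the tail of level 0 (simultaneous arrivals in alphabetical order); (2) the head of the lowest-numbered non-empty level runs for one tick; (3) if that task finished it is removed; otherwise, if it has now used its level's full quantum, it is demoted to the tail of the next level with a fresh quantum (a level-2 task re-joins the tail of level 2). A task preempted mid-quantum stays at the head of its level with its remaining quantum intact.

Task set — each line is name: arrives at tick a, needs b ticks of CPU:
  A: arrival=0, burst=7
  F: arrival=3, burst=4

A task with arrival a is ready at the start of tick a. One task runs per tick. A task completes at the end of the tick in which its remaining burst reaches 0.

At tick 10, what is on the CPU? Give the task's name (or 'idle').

t=0: L0/L1/L2 = A/-/- → run A
t=1: L0/L1/L2 = A/-/- → run A
t=2: L0/L1/L2 = A/-/- → run A
t=3: L0/L1/L2 = AF/-/- → run A
t=4: L0/L1/L2 = F/A/- → run F
t=5: L0/L1/L2 = F/A/- → run F
t=6: L0/L1/L2 = F/A/- → run F
t=7: L0/L1/L2 = F/A/- → run F
t=8: L0/L1/L2 = -/A/- → run A
t=9: L0/L1/L2 = -/A/- → run A
t=10: L0/L1/L2 = -/A/- → run A
t=11: (idle)
t=12: (idle)
t=13: (idle)

running at tick 10 = A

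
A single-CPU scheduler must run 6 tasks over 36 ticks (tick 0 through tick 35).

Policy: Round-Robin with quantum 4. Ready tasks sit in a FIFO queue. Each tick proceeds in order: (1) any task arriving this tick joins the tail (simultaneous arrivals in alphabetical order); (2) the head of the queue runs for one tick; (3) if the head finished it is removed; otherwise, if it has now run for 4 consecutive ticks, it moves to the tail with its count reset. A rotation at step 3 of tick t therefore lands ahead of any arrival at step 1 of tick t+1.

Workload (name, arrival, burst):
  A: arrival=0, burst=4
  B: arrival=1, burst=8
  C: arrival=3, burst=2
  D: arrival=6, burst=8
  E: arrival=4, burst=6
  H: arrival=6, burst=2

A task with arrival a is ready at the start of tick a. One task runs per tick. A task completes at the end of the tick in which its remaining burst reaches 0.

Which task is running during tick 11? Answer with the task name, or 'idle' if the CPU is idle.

t=0: queue=[A] q_used=0 → run A
t=1: queue=[A,B] q_used=1 → run A
t=2: queue=[A,B] q_used=2 → run A
t=3: queue=[A,B,C] q_used=3 → run A
t=4: queue=[B,C,E] q_used=0 → run B
t=5: queue=[B,C,E] q_used=1 → run B
t=6: queue=[B,C,E,D,H] q_used=2 → run B
t=7: queue=[B,C,E,D,H] q_used=3 → run B
t=8: queue=[C,E,D,H,B] q_used=0 → run C
t=9: queue=[C,E,D,H,B] q_used=1 → run C
t=10: queue=[E,D,H,B] q_used=0 → run E
t=11: queue=[E,D,H,B] q_used=1 → run E
t=12: queue=[E,D,H,B] q_used=2 → run E
t=13: queue=[E,D,H,B] q_used=3 → run E
t=14: queue=[D,H,B,E] q_used=0 → run D
t=15: queue=[D,H,B,E] q_used=1 → run D
t=16: queue=[D,H,B,E] q_used=2 → run D
t=17: queue=[D,H,B,E] q_used=3 → run D
t=18: queue=[H,B,E,D] q_used=0 → run H
t=19: queue=[H,B,E,D] q_used=1 → run H
t=20: queue=[B,E,D] q_used=0 → run B
t=21: queue=[B,E,D] q_used=1 → run B
t=22: queue=[B,E,D] q_used=2 → run B
t=23: queue=[B,E,D] q_used=3 → run B
t=24: queue=[E,D] q_used=0 → run E
t=25: queue=[E,D] q_used=1 → run E
t=26: queue=[D] q_used=0 → run D
t=27: queue=[D] q_used=1 → run D
t=28: queue=[D] q_used=2 → run D
t=29: queue=[D] q_used=3 → run D
t=30: (idle)
t=31: (idle)
t=32: (idle)
t=33: (idle)
t=34: (idle)
t=35: (idle)

running at tick 11 = E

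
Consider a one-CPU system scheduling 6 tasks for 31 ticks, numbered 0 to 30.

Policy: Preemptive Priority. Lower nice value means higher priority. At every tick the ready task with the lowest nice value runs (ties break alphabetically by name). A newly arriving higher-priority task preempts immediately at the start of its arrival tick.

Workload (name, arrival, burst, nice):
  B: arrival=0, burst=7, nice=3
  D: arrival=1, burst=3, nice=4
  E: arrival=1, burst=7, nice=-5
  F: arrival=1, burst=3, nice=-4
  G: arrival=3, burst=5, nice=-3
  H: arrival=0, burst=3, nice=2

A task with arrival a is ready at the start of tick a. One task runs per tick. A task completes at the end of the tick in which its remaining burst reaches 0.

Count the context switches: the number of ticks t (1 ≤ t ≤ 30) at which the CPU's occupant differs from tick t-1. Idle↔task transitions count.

t=0: ready={B,H} → run H
t=1: ready={B,D,E,F,H} → run E
t=2: ready={B,D,E,F,H} → run E
t=3: ready={B,D,E,F,G,H} → run E
t=4: ready={B,D,E,F,G,H} → run E
t=5: ready={B,D,E,F,G,H} → run E
t=6: ready={B,D,E,F,G,H} → run E
t=7: ready={B,D,E,F,G,H} → run E
t=8: ready={B,D,F,G,H} → run F
t=9: ready={B,D,F,G,H} → run F
t=10: ready={B,D,F,G,H} → run F
t=11: ready={B,D,G,H} → run G
t=12: ready={B,D,G,H} → run G
t=13: ready={B,D,G,H} → run G
t=14: ready={B,D,G,H} → run G
t=15: ready={B,D,G,H} → run G
t=16: ready={B,D,H} → run H
t=17: ready={B,D,H} → run H
t=18: ready={B,D} → run B
t=19: ready={B,D} → run B
t=20: ready={B,D} → run B
t=21: ready={B,D} → run B
t=22: ready={B,D} → run B
t=23: ready={B,D} → run B
t=24: ready={B,D} → run B
t=25: ready={D} → run D
t=26: ready={D} → run D
t=27: ready={D} → run D
t=28: (idle)
t=29: (idle)
t=30: (idle)

context switches = 7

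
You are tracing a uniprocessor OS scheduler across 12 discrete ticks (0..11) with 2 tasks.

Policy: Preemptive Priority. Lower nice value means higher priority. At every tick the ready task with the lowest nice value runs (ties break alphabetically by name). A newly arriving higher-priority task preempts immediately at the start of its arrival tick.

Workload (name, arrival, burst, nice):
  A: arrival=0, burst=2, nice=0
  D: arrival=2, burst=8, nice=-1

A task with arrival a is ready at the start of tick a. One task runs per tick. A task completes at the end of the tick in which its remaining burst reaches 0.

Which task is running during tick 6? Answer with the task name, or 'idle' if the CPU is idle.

t=0: ready={A} → run A
t=1: ready={A} → run A
t=2: ready={D} → run D
t=3: ready={D} → run D
t=4: ready={D} → run D
t=5: ready={D} → run D
t=6: ready={D} → run D
t=7: ready={D} → run D
t=8: ready={D} → run D
t=9: ready={D} → run D
t=10: (idle)
t=11: (idle)

running at tick 6 = D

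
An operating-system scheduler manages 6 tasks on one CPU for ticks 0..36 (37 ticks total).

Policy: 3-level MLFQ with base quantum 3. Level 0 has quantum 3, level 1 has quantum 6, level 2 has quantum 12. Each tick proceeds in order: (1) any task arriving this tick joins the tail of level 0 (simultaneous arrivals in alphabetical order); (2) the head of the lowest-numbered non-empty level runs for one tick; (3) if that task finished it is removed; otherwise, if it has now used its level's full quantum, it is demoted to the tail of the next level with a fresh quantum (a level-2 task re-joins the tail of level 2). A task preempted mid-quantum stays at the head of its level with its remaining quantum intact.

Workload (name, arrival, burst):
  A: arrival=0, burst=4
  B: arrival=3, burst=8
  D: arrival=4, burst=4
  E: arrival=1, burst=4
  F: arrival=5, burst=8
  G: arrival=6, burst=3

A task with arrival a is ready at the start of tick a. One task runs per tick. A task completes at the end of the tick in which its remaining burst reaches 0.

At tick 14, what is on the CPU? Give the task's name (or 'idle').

running at tick 14 = F

t=0: L0/L1/L2 = A/-/- → run A
t=1: L0/L1/L2 = AE/-/- → run A
t=2: L0/L1/L2 = AE/-/- → run A
t=3: L0/L1/L2 = EB/A/- → run E
t=4: L0/L1/L2 = EBD/A/- → run E
t=5: L0/L1/L2 = EBDF/A/- → run E
t=6: L0/L1/L2 = BDFG/AE/- → run B
t=7: L0/L1/L2 = BDFG/AE/- → run B
t=8: L0/L1/L2 = BDFG/AE/- → run B
t=9: L0/L1/L2 = DFG/AEB/- → run D
t=10: L0/L1/L2 = DFG/AEB/- → run D
t=11: L0/L1/L2 = DFG/AEB/- → run D
t=12: L0/L1/L2 = FG/AEBD/- → run F
t=13: L0/L1/L2 = FG/AEBD/- → run F
t=14: L0/L1/L2 = FG/AEBD/- → run F
t=15: L0/L1/L2 = G/AEBDF/- → run G
t=16: L0/L1/L2 = G/AEBDF/- → run G
t=17: L0/L1/L2 = G/AEBDF/- → run G
t=18: L0/L1/L2 = -/AEBDF/- → run A
t=19: L0/L1/L2 = -/EBDF/- → run E
t=20: L0/L1/L2 = -/BDF/- → run B
t=21: L0/L1/L2 = -/BDF/- → run B
t=22: L0/L1/L2 = -/BDF/- → run B
t=23: L0/L1/L2 = -/BDF/- → run B
t=24: L0/L1/L2 = -/BDF/- → run B
t=25: L0/L1/L2 = -/DF/- → run D
t=26: L0/L1/L2 = -/F/- → run F
t=27: L0/L1/L2 = -/F/- → run F
t=28: L0/L1/L2 = -/F/- → run F
t=29: L0/L1/L2 = -/F/- → run F
t=30: L0/L1/L2 = -/F/- → run F
t=31: (idle)
t=32: (idle)
t=33: (idle)
t=34: (idle)
t=35: (idle)
t=36: (idle)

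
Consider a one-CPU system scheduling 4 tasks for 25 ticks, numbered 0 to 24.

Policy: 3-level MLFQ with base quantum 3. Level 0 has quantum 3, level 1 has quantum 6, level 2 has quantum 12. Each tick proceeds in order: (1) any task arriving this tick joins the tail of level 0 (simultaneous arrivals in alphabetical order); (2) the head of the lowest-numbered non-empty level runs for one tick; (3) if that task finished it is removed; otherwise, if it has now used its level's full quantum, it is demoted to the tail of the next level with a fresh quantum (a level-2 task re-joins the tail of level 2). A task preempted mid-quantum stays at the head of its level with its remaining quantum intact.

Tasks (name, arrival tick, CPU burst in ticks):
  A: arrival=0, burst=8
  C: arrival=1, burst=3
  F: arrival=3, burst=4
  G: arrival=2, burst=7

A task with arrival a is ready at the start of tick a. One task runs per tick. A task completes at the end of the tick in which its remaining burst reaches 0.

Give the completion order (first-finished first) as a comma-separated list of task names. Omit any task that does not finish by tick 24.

t=0: L0/L1/L2 = A/-/- → run A
t=1: L0/L1/L2 = AC/-/- → run A
t=2: L0/L1/L2 = ACG/-/- → run A
t=3: L0/L1/L2 = CGF/A/- → run C
t=4: L0/L1/L2 = CGF/A/- → run C
t=5: L0/L1/L2 = CGF/A/- → run C
t=6: L0/L1/L2 = GF/A/- → run G
t=7: L0/L1/L2 = GF/A/- → run G
t=8: L0/L1/L2 = GF/A/- → run G
t=9: L0/L1/L2 = F/AG/- → run F
t=10: L0/L1/L2 = F/AG/- → run F
t=11: L0/L1/L2 = F/AG/- → run F
t=12: L0/L1/L2 = -/AGF/- → run A
t=13: L0/L1/L2 = -/AGF/- → run A
t=14: L0/L1/L2 = -/AGF/- → run A
t=15: L0/L1/L2 = -/AGF/- → run A
t=16: L0/L1/L2 = -/AGF/- → run A
t=17: L0/L1/L2 = -/GF/- → run G
t=18: L0/L1/L2 = -/GF/- → run G
t=19: L0/L1/L2 = -/GF/- → run G
t=20: L0/L1/L2 = -/GF/- → run G
t=21: L0/L1/L2 = -/F/- → run F
t=22: (idle)
t=23: (idle)
t=24: (idle)

completion order = C, A, G, F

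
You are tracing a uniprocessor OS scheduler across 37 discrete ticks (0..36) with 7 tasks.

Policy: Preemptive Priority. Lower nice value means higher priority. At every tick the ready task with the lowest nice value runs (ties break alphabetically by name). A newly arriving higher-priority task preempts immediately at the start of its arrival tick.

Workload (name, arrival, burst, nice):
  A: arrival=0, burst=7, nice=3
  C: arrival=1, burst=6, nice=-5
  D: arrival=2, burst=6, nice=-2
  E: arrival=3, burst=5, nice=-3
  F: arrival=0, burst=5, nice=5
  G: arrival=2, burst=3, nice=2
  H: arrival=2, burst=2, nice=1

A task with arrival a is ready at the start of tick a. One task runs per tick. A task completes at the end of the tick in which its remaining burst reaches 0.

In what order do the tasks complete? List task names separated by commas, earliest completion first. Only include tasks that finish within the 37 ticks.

t=0: ready={A,F} → run A
t=1: ready={A,C,F} → run C
t=2: ready={A,C,D,F,G,H} → run C
t=3: ready={A,C,D,E,F,G,H} → run C
t=4: ready={A,C,D,E,F,G,H} → run C
t=5: ready={A,C,D,E,F,G,H} → run C
t=6: ready={A,C,D,E,F,G,H} → run C
t=7: ready={A,D,E,F,G,H} → run E
t=8: ready={A,D,E,F,G,H} → run E
t=9: ready={A,D,E,F,G,H} → run E
t=10: ready={A,D,E,F,G,H} → run E
t=11: ready={A,D,E,F,G,H} → run E
t=12: ready={A,D,F,G,H} → run D
t=13: ready={A,D,F,G,H} → run D
t=14: ready={A,D,F,G,H} → run D
t=15: ready={A,D,F,G,H} → run D
t=16: ready={A,D,F,G,H} → run D
t=17: ready={A,D,F,G,H} → run D
t=18: ready={A,F,G,H} → run H
t=19: ready={A,F,G,H} → run H
t=20: ready={A,F,G} → run G
t=21: ready={A,F,G} → run G
t=22: ready={A,F,G} → run G
t=23: ready={A,F} → run A
t=24: ready={A,F} → run A
t=25: ready={A,F} → run A
t=26: ready={A,F} → run A
t=27: ready={A,F} → run A
t=28: ready={A,F} → run A
t=29: ready={F} → run F
t=30: ready={F} → run F
t=31: ready={F} → run F
t=32: ready={F} → run F
t=33: ready={F} → run F
t=34: (idle)
t=35: (idle)
t=36: (idle)

completion order = C, E, D, H, G, A, F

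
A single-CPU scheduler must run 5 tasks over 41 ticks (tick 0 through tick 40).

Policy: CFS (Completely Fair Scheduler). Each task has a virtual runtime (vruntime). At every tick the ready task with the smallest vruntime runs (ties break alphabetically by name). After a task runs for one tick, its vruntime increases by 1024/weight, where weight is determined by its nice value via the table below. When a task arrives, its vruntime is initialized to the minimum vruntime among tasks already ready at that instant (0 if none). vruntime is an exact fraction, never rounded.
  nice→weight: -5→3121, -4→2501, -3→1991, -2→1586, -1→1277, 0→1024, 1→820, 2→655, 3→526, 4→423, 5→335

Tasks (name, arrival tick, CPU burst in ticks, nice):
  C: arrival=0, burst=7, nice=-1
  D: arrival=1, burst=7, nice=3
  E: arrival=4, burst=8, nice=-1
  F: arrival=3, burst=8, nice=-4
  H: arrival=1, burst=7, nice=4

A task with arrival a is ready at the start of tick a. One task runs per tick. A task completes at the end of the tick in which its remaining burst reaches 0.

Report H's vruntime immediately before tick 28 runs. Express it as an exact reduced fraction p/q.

t=0: vr[C=0] → run C
t=1: vr[C=1024/1277 D=1024/1277 H=1024/1277] → run C
t=2: vr[C=2048/1277 D=1024/1277 H=1024/1277] → run D
t=3: vr[C=2048/1277 D=923136/335851 F=1024/1277 H=1024/1277] → run F
t=4: vr[C=2048/1277 D=923136/335851 E=1024/1277 F=3868672/3193777 H=1024/1277] → run E
t=5: vr[C=2048/1277 D=923136/335851 E=2048/1277 F=3868672/3193777 H=1024/1277] → run H
t=6: vr[C=2048/1277 D=923136/335851 E=2048/1277 F=3868672/3193777 H=1740800/540171] → run F
t=7: vr[C=2048/1277 D=923136/335851 E=2048/1277 F=5176320/3193777 H=1740800/540171] → run C
t=8: vr[C=3072/1277 D=923136/335851 E=2048/1277 F=5176320/3193777 H=1740800/540171] → run E
t=9: vr[C=3072/1277 D=923136/335851 E=3072/1277 F=5176320/3193777 H=1740800/540171] → run F
t=10: vr[C=3072/1277 D=923136/335851 E=3072/1277 F=6483968/3193777 H=1740800/540171] → run F
t=11: vr[C=3072/1277 D=923136/335851 E=3072/1277 F=7791616/3193777 H=1740800/540171] → run C
t=12: vr[C=4096/1277 D=923136/335851 E=3072/1277 F=7791616/3193777 H=1740800/540171] → run E
t=13: vr[C=4096/1277 D=923136/335851 E=4096/1277 F=7791616/3193777 H=1740800/540171] → run F
t=14: vr[C=4096/1277 D=923136/335851 E=4096/1277 F=9099264/3193777 H=1740800/540171] → run D
t=15: vr[C=4096/1277 D=1576960/335851 E=4096/1277 F=9099264/3193777 H=1740800/540171] → run F
t=16: vr[C=4096/1277 D=1576960/335851 E=4096/1277 F=10406912/3193777 H=1740800/540171] → run C
t=17: vr[C=5120/1277 D=1576960/335851 E=4096/1277 F=10406912/3193777 H=1740800/540171] → run E
t=18: vr[C=5120/1277 D=1576960/335851 E=5120/1277 F=10406912/3193777 H=1740800/540171] → run H
t=19: vr[C=5120/1277 D=1576960/335851 E=5120/1277 F=10406912/3193777 H=3048448/540171] → run F
t=20: vr[C=5120/1277 D=1576960/335851 E=5120/1277 F=11714560/3193777 H=3048448/540171] → run F
t=21: vr[C=5120/1277 D=1576960/335851 E=5120/1277 H=3048448/540171] → run C
t=22: vr[C=6144/1277 D=1576960/335851 E=5120/1277 H=3048448/540171] → run E
t=23: vr[C=6144/1277 D=1576960/335851 E=6144/1277 H=3048448/540171] → run D
t=24: vr[C=6144/1277 D=2230784/335851 E=6144/1277 H=3048448/540171] → run C
t=25: vr[D=2230784/335851 E=6144/1277 H=3048448/540171] → run E
t=26: vr[D=2230784/335851 E=7168/1277 H=3048448/540171] → run E
t=27: vr[D=2230784/335851 E=8192/1277 H=3048448/540171] → run H
t=28: vr[D=2230784/335851 E=8192/1277 H=1452032/180057] → run E
t=29: vr[D=2230784/335851 H=1452032/180057] → run D
t=30: vr[D=2884608/335851 H=1452032/180057] → run H
t=31: vr[D=2884608/335851 H=5663744/540171] → run D
t=32: vr[D=3538432/335851 H=5663744/540171] → run H
t=33: vr[D=3538432/335851 H=6971392/540171] → run D
t=34: vr[D=4192256/335851 H=6971392/540171] → run D
t=35: vr[H=6971392/540171] → run H
t=36: vr[H=2759680/180057] → run H
t=37: (idle)
t=38: (idle)
t=39: (idle)
t=40: (idle)

vruntime(H, start of tick 28) = 1452032/180057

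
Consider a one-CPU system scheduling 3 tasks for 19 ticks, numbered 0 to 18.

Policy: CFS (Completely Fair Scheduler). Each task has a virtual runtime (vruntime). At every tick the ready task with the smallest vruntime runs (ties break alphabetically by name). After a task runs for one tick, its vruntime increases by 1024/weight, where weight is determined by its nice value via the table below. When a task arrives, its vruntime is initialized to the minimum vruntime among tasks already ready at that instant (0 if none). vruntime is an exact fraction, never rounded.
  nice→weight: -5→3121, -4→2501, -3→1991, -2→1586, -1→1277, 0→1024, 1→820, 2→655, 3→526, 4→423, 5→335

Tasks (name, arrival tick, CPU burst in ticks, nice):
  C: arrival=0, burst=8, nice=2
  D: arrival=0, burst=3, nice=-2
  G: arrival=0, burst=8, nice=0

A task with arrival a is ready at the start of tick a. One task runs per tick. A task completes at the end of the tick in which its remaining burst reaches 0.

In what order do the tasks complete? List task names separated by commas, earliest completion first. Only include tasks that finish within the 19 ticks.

completion order = D, G, C

t=0: vr[C=0 D=0 G=0] → run C
t=1: vr[C=1024/655 D=0 G=0] → run D
t=2: vr[C=1024/655 D=512/793 G=0] → run G
t=3: vr[C=1024/655 D=512/793 G=1] → run D
t=4: vr[C=1024/655 D=1024/793 G=1] → run G
t=5: vr[C=1024/655 D=1024/793 G=2] → run D
t=6: vr[C=1024/655 G=2] → run C
t=7: vr[C=2048/655 G=2] → run G
t=8: vr[C=2048/655 G=3] → run G
t=9: vr[C=2048/655 G=4] → run C
t=10: vr[C=3072/655 G=4] → run G
t=11: vr[C=3072/655 G=5] → run C
t=12: vr[C=4096/655 G=5] → run G
t=13: vr[C=4096/655 G=6] → run G
t=14: vr[C=4096/655 G=7] → run C
t=15: vr[C=1024/131 G=7] → run G
t=16: vr[C=1024/131] → run C
t=17: vr[C=6144/655] → run C
t=18: vr[C=7168/655] → run C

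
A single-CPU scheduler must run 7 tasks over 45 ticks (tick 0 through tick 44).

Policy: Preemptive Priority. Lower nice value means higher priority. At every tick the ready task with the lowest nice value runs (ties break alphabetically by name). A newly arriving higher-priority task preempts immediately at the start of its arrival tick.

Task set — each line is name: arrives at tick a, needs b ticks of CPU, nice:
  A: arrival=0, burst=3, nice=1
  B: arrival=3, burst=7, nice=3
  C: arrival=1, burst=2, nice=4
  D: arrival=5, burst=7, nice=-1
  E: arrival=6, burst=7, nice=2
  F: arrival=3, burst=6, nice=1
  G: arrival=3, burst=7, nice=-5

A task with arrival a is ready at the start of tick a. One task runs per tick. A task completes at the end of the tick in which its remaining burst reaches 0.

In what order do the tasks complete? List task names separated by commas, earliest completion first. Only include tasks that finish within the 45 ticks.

completion order = A, G, D, F, E, B, C

t=0: ready={A} → run A
t=1: ready={A,C} → run A
t=2: ready={A,C} → run A
t=3: ready={B,C,F,G} → run G
t=4: ready={B,C,F,G} → run G
t=5: ready={B,C,D,F,G} → run G
t=6: ready={B,C,D,E,F,G} → run G
t=7: ready={B,C,D,E,F,G} → run G
t=8: ready={B,C,D,E,F,G} → run G
t=9: ready={B,C,D,E,F,G} → run G
t=10: ready={B,C,D,E,F} → run D
t=11: ready={B,C,D,E,F} → run D
t=12: ready={B,C,D,E,F} → run D
t=13: ready={B,C,D,E,F} → run D
t=14: ready={B,C,D,E,F} → run D
t=15: ready={B,C,D,E,F} → run D
t=16: ready={B,C,D,E,F} → run D
t=17: ready={B,C,E,F} → run F
t=18: ready={B,C,E,F} → run F
t=19: ready={B,C,E,F} → run F
t=20: ready={B,C,E,F} → run F
t=21: ready={B,C,E,F} → run F
t=22: ready={B,C,E,F} → run F
t=23: ready={B,C,E} → run E
t=24: ready={B,C,E} → run E
t=25: ready={B,C,E} → run E
t=26: ready={B,C,E} → run E
t=27: ready={B,C,E} → run E
t=28: ready={B,C,E} → run E
t=29: ready={B,C,E} → run E
t=30: ready={B,C} → run B
t=31: ready={B,C} → run B
t=32: ready={B,C} → run B
t=33: ready={B,C} → run B
t=34: ready={B,C} → run B
t=35: ready={B,C} → run B
t=36: ready={B,C} → run B
t=37: ready={C} → run C
t=38: ready={C} → run C
t=39: (idle)
t=40: (idle)
t=41: (idle)
t=42: (idle)
t=43: (idle)
t=44: (idle)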